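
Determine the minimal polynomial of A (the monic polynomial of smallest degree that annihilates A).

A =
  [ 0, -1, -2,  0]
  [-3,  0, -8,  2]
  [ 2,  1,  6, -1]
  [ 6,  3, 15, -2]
x^3 - 3*x^2 + 3*x - 1

The characteristic polynomial is χ_A(x) = (x - 1)^4, so the eigenvalues are known. The minimal polynomial is
  m_A(x) = Π_λ (x − λ)^{k_λ}
where k_λ is the size of the *largest* Jordan block for λ (equivalently, the smallest k with (A − λI)^k v = 0 for every generalised eigenvector v of λ).

  λ = 1: largest Jordan block has size 3, contributing (x − 1)^3

So m_A(x) = (x - 1)^3 = x^3 - 3*x^2 + 3*x - 1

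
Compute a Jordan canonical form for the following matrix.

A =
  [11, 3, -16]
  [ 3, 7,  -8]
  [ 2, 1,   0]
J_3(6)

The characteristic polynomial is
  det(x·I − A) = x^3 - 18*x^2 + 108*x - 216 = (x - 6)^3

Eigenvalues and multiplicities (the geometric multiplicity of λ is n − rank(A − λI), which equals the number of Jordan blocks for λ):
  λ = 6: algebraic multiplicity = 3, geometric multiplicity = 1

Determining the block sizes for each eigenvalue:
  λ = 6: one block (gm = 1), so the single block has size am = 3 → block sizes [3]

Assembling the blocks gives a Jordan form
J =
  [6, 1, 0]
  [0, 6, 1]
  [0, 0, 6]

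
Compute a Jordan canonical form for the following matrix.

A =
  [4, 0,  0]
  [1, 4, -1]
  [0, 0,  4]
J_2(4) ⊕ J_1(4)

The characteristic polynomial is
  det(x·I − A) = x^3 - 12*x^2 + 48*x - 64 = (x - 4)^3

Eigenvalues and multiplicities (the geometric multiplicity of λ is n − rank(A − λI), which equals the number of Jordan blocks for λ):
  λ = 4: algebraic multiplicity = 3, geometric multiplicity = 2

Determining the block sizes for each eigenvalue:
  λ = 4: 2 blocks summing to 3 forces exactly one block of size 2 and the rest size 1 → block sizes [2, 1]

Assembling the blocks gives a Jordan form
J =
  [4, 1, 0]
  [0, 4, 0]
  [0, 0, 4]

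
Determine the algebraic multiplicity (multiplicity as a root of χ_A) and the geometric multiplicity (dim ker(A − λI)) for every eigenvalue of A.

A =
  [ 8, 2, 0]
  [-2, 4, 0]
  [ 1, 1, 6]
λ = 6: alg = 3, geom = 2

Step 1 — factor the characteristic polynomial to read off the algebraic multiplicities:
  χ_A(x) = (x - 6)^3

Step 2 — compute geometric multiplicities via the rank-nullity identity g(λ) = n − rank(A − λI):
  rank(A − (6)·I) = 1, so dim ker(A − (6)·I) = n − 1 = 2

Summary:
  λ = 6: algebraic multiplicity = 3, geometric multiplicity = 2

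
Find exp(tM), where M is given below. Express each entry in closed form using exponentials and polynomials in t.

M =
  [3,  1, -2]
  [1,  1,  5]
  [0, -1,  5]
e^{tM} =
  [t^2*exp(3*t)/2 + exp(3*t), t*exp(3*t), t^2*exp(3*t)/2 - 2*t*exp(3*t)]
  [-t^2*exp(3*t) + t*exp(3*t), -2*t*exp(3*t) + exp(3*t), -t^2*exp(3*t) + 5*t*exp(3*t)]
  [-t^2*exp(3*t)/2, -t*exp(3*t), -t^2*exp(3*t)/2 + 2*t*exp(3*t) + exp(3*t)]

Strategy: write M = P · J · P⁻¹ where J is a Jordan canonical form, so e^{tM} = P · e^{tJ} · P⁻¹, and e^{tJ} can be computed block-by-block.

M has Jordan form
J =
  [3, 1, 0]
  [0, 3, 1]
  [0, 0, 3]
(up to reordering of blocks).

Per-block formulas:
  For a 3×3 Jordan block J_3(3): exp(t · J_3(3)) = e^(3t)·(I + t·N + (t^2/2)·N^2), where N is the 3×3 nilpotent shift.

After assembling e^{tJ} and conjugating by P, we get:

e^{tM} =
  [t^2*exp(3*t)/2 + exp(3*t), t*exp(3*t), t^2*exp(3*t)/2 - 2*t*exp(3*t)]
  [-t^2*exp(3*t) + t*exp(3*t), -2*t*exp(3*t) + exp(3*t), -t^2*exp(3*t) + 5*t*exp(3*t)]
  [-t^2*exp(3*t)/2, -t*exp(3*t), -t^2*exp(3*t)/2 + 2*t*exp(3*t) + exp(3*t)]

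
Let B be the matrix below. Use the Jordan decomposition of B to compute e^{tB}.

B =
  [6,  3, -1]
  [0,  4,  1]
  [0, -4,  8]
e^{tB} =
  [exp(6*t), -t^2*exp(6*t) + 3*t*exp(6*t), t^2*exp(6*t)/2 - t*exp(6*t)]
  [0, -2*t*exp(6*t) + exp(6*t), t*exp(6*t)]
  [0, -4*t*exp(6*t), 2*t*exp(6*t) + exp(6*t)]

Strategy: write B = P · J · P⁻¹ where J is a Jordan canonical form, so e^{tB} = P · e^{tJ} · P⁻¹, and e^{tJ} can be computed block-by-block.

B has Jordan form
J =
  [6, 1, 0]
  [0, 6, 1]
  [0, 0, 6]
(up to reordering of blocks).

Per-block formulas:
  For a 3×3 Jordan block J_3(6): exp(t · J_3(6)) = e^(6t)·(I + t·N + (t^2/2)·N^2), where N is the 3×3 nilpotent shift.

After assembling e^{tJ} and conjugating by P, we get:

e^{tB} =
  [exp(6*t), -t^2*exp(6*t) + 3*t*exp(6*t), t^2*exp(6*t)/2 - t*exp(6*t)]
  [0, -2*t*exp(6*t) + exp(6*t), t*exp(6*t)]
  [0, -4*t*exp(6*t), 2*t*exp(6*t) + exp(6*t)]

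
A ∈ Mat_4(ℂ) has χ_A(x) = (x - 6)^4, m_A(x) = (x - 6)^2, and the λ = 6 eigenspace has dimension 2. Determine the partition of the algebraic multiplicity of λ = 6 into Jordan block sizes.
Block sizes for λ = 6: [2, 2]

Step 1 — from the characteristic polynomial, algebraic multiplicity of λ = 6 is 4. From dim ker(A − (6)·I) = 2, there are exactly 2 Jordan blocks for λ = 6.
Step 2 — from the minimal polynomial, the factor (x − 6)^2 tells us the largest block for λ = 6 has size 2.
Step 3 — with total size 4, 2 blocks, and largest block 2, the block sizes (in nonincreasing order) are [2, 2].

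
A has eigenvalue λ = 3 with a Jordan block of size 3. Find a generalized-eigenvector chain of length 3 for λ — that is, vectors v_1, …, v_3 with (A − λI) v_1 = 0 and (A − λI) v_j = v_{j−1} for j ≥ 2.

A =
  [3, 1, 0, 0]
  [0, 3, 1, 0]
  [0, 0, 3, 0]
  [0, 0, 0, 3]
A Jordan chain for λ = 3 of length 3:
v_1 = (1, 0, 0, 0)ᵀ
v_2 = (0, 1, 0, 0)ᵀ
v_3 = (0, 0, 1, 0)ᵀ

Let N = A − (3)·I. We want v_3 with N^3 v_3 = 0 but N^2 v_3 ≠ 0; then v_{j-1} := N · v_j for j = 3, …, 2.

Pick v_3 = (0, 0, 1, 0)ᵀ.
Then v_2 = N · v_3 = (0, 1, 0, 0)ᵀ.
Then v_1 = N · v_2 = (1, 0, 0, 0)ᵀ.

Sanity check: (A − (3)·I) v_1 = (0, 0, 0, 0)ᵀ = 0. ✓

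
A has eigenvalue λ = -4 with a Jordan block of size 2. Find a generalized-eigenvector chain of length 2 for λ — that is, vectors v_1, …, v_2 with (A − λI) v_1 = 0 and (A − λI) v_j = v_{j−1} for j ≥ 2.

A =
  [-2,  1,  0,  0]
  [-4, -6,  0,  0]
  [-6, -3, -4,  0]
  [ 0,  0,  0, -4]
A Jordan chain for λ = -4 of length 2:
v_1 = (2, -4, -6, 0)ᵀ
v_2 = (1, 0, 0, 0)ᵀ

Let N = A − (-4)·I. We want v_2 with N^2 v_2 = 0 but N^1 v_2 ≠ 0; then v_{j-1} := N · v_j for j = 2, …, 2.

Pick v_2 = (1, 0, 0, 0)ᵀ.
Then v_1 = N · v_2 = (2, -4, -6, 0)ᵀ.

Sanity check: (A − (-4)·I) v_1 = (0, 0, 0, 0)ᵀ = 0. ✓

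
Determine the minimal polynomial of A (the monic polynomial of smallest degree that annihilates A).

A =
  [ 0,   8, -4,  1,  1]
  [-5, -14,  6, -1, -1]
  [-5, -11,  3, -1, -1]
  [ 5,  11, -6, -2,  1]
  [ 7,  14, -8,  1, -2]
x^3 + 9*x^2 + 27*x + 27

The characteristic polynomial is χ_A(x) = (x + 3)^5, so the eigenvalues are known. The minimal polynomial is
  m_A(x) = Π_λ (x − λ)^{k_λ}
where k_λ is the size of the *largest* Jordan block for λ (equivalently, the smallest k with (A − λI)^k v = 0 for every generalised eigenvector v of λ).

  λ = -3: largest Jordan block has size 3, contributing (x + 3)^3

So m_A(x) = (x + 3)^3 = x^3 + 9*x^2 + 27*x + 27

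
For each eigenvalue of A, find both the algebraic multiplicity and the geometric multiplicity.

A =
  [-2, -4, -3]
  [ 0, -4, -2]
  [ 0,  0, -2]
λ = -4: alg = 1, geom = 1; λ = -2: alg = 2, geom = 1

Step 1 — factor the characteristic polynomial to read off the algebraic multiplicities:
  χ_A(x) = (x + 2)^2*(x + 4)

Step 2 — compute geometric multiplicities via the rank-nullity identity g(λ) = n − rank(A − λI):
  rank(A − (-4)·I) = 2, so dim ker(A − (-4)·I) = n − 2 = 1
  rank(A − (-2)·I) = 2, so dim ker(A − (-2)·I) = n − 2 = 1

Summary:
  λ = -4: algebraic multiplicity = 1, geometric multiplicity = 1
  λ = -2: algebraic multiplicity = 2, geometric multiplicity = 1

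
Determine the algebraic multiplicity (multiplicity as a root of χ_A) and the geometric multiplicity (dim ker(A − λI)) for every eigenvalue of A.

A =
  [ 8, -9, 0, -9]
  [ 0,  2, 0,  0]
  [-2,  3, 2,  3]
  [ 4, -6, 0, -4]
λ = 2: alg = 4, geom = 3

Step 1 — factor the characteristic polynomial to read off the algebraic multiplicities:
  χ_A(x) = (x - 2)^4

Step 2 — compute geometric multiplicities via the rank-nullity identity g(λ) = n − rank(A − λI):
  rank(A − (2)·I) = 1, so dim ker(A − (2)·I) = n − 1 = 3

Summary:
  λ = 2: algebraic multiplicity = 4, geometric multiplicity = 3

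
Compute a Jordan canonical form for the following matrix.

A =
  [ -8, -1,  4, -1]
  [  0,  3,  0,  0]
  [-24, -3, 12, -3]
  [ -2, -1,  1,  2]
J_1(0) ⊕ J_2(3) ⊕ J_1(3)

The characteristic polynomial is
  det(x·I − A) = x^4 - 9*x^3 + 27*x^2 - 27*x = x*(x - 3)^3

Eigenvalues and multiplicities (the geometric multiplicity of λ is n − rank(A − λI), which equals the number of Jordan blocks for λ):
  λ = 0: algebraic multiplicity = 1, geometric multiplicity = 1
  λ = 3: algebraic multiplicity = 3, geometric multiplicity = 2

Determining the block sizes for each eigenvalue:
  λ = 0: one block (gm = 1), so the single block has size am = 1 → block sizes [1]
  λ = 3: 2 blocks summing to 3 forces exactly one block of size 2 and the rest size 1 → block sizes [2, 1]

Assembling the blocks gives a Jordan form
J =
  [0, 0, 0, 0]
  [0, 3, 1, 0]
  [0, 0, 3, 0]
  [0, 0, 0, 3]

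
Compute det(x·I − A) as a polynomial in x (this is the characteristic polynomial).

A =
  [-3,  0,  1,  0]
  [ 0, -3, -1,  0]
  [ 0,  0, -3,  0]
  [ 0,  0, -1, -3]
x^4 + 12*x^3 + 54*x^2 + 108*x + 81

Expanding det(x·I − A) (e.g. by cofactor expansion or by noting that A is similar to its Jordan form J, which has the same characteristic polynomial as A) gives
  χ_A(x) = x^4 + 12*x^3 + 54*x^2 + 108*x + 81
which factors as (x + 3)^4. The eigenvalues (with algebraic multiplicities) are λ = -3 with multiplicity 4.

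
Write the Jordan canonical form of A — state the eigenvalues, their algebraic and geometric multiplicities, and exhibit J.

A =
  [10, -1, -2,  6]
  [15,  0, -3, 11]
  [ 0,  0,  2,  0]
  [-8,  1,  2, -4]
J_3(2) ⊕ J_1(2)

The characteristic polynomial is
  det(x·I − A) = x^4 - 8*x^3 + 24*x^2 - 32*x + 16 = (x - 2)^4

Eigenvalues and multiplicities (the geometric multiplicity of λ is n − rank(A − λI), which equals the number of Jordan blocks for λ):
  λ = 2: algebraic multiplicity = 4, geometric multiplicity = 2

Determining the block sizes for each eigenvalue:
  λ = 2: with am = 4 and gm = 2, the partition is not yet determined (e.g. several partitions of 4 into 2 parts exist). Let N = A − (2)·I. Computing rank(N^1) = 2, rank(N^2) = 1, rank(N^3) = 0; the number of blocks of size ≥ j is rank(N^{j−1}) − rank(N^j), giving [2, 1, 1]. So we have 1 block(s) of size 3, 1 block(s) of size 1 → block sizes [3, 1]

Assembling the blocks gives a Jordan form
J =
  [2, 1, 0, 0]
  [0, 2, 1, 0]
  [0, 0, 2, 0]
  [0, 0, 0, 2]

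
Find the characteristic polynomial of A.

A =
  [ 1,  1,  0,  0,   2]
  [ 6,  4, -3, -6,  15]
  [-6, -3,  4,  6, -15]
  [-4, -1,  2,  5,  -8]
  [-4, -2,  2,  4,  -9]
x^5 - 5*x^4 + 10*x^3 - 10*x^2 + 5*x - 1

Expanding det(x·I − A) (e.g. by cofactor expansion or by noting that A is similar to its Jordan form J, which has the same characteristic polynomial as A) gives
  χ_A(x) = x^5 - 5*x^4 + 10*x^3 - 10*x^2 + 5*x - 1
which factors as (x - 1)^5. The eigenvalues (with algebraic multiplicities) are λ = 1 with multiplicity 5.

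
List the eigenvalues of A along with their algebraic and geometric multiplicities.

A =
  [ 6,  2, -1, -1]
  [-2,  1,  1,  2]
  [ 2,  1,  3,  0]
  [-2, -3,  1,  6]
λ = 4: alg = 4, geom = 2

Step 1 — factor the characteristic polynomial to read off the algebraic multiplicities:
  χ_A(x) = (x - 4)^4

Step 2 — compute geometric multiplicities via the rank-nullity identity g(λ) = n − rank(A − λI):
  rank(A − (4)·I) = 2, so dim ker(A − (4)·I) = n − 2 = 2

Summary:
  λ = 4: algebraic multiplicity = 4, geometric multiplicity = 2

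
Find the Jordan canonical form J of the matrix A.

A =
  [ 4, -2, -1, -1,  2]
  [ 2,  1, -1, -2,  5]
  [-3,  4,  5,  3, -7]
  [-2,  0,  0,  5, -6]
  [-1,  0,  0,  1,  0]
J_3(3) ⊕ J_1(3) ⊕ J_1(3)

The characteristic polynomial is
  det(x·I − A) = x^5 - 15*x^4 + 90*x^3 - 270*x^2 + 405*x - 243 = (x - 3)^5

Eigenvalues and multiplicities (the geometric multiplicity of λ is n − rank(A − λI), which equals the number of Jordan blocks for λ):
  λ = 3: algebraic multiplicity = 5, geometric multiplicity = 3

Determining the block sizes for each eigenvalue:
  λ = 3: with am = 5 and gm = 3, the partition is not yet determined (e.g. several partitions of 5 into 3 parts exist). Let N = A − (3)·I. Computing rank(N^1) = 2, rank(N^2) = 1, rank(N^3) = 0; the number of blocks of size ≥ j is rank(N^{j−1}) − rank(N^j), giving [3, 1, 1]. So we have 1 block(s) of size 3, 2 block(s) of size 1 → block sizes [3, 1, 1]

Assembling the blocks gives a Jordan form
J =
  [3, 1, 0, 0, 0]
  [0, 3, 1, 0, 0]
  [0, 0, 3, 0, 0]
  [0, 0, 0, 3, 0]
  [0, 0, 0, 0, 3]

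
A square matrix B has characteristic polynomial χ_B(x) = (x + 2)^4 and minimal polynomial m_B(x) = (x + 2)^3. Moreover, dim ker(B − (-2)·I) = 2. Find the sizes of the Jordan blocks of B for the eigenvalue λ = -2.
Block sizes for λ = -2: [3, 1]

Step 1 — from the characteristic polynomial, algebraic multiplicity of λ = -2 is 4. From dim ker(B − (-2)·I) = 2, there are exactly 2 Jordan blocks for λ = -2.
Step 2 — from the minimal polynomial, the factor (x + 2)^3 tells us the largest block for λ = -2 has size 3.
Step 3 — with total size 4, 2 blocks, and largest block 3, the block sizes (in nonincreasing order) are [3, 1].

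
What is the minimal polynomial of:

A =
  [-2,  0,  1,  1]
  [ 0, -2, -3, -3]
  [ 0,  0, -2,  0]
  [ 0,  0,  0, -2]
x^2 + 4*x + 4

The characteristic polynomial is χ_A(x) = (x + 2)^4, so the eigenvalues are known. The minimal polynomial is
  m_A(x) = Π_λ (x − λ)^{k_λ}
where k_λ is the size of the *largest* Jordan block for λ (equivalently, the smallest k with (A − λI)^k v = 0 for every generalised eigenvector v of λ).

  λ = -2: largest Jordan block has size 2, contributing (x + 2)^2

So m_A(x) = (x + 2)^2 = x^2 + 4*x + 4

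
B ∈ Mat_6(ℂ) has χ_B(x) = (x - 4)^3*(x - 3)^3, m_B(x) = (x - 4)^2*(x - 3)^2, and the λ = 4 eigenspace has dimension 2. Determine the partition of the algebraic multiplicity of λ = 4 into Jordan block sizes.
Block sizes for λ = 4: [2, 1]

Step 1 — from the characteristic polynomial, algebraic multiplicity of λ = 4 is 3. From dim ker(B − (4)·I) = 2, there are exactly 2 Jordan blocks for λ = 4.
Step 2 — from the minimal polynomial, the factor (x − 4)^2 tells us the largest block for λ = 4 has size 2.
Step 3 — with total size 3, 2 blocks, and largest block 2, the block sizes (in nonincreasing order) are [2, 1].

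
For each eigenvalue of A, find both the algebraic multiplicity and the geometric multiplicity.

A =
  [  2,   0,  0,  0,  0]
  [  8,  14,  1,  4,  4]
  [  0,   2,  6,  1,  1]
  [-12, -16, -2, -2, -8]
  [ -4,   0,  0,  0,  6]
λ = 2: alg = 1, geom = 1; λ = 6: alg = 4, geom = 2

Step 1 — factor the characteristic polynomial to read off the algebraic multiplicities:
  χ_A(x) = (x - 6)^4*(x - 2)

Step 2 — compute geometric multiplicities via the rank-nullity identity g(λ) = n − rank(A − λI):
  rank(A − (2)·I) = 4, so dim ker(A − (2)·I) = n − 4 = 1
  rank(A − (6)·I) = 3, so dim ker(A − (6)·I) = n − 3 = 2

Summary:
  λ = 2: algebraic multiplicity = 1, geometric multiplicity = 1
  λ = 6: algebraic multiplicity = 4, geometric multiplicity = 2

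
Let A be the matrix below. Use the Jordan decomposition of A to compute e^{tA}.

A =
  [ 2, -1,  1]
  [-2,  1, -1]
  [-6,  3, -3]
e^{tA} =
  [2*t + 1, -t, t]
  [-2*t, t + 1, -t]
  [-6*t, 3*t, 1 - 3*t]

Strategy: write A = P · J · P⁻¹ where J is a Jordan canonical form, so e^{tA} = P · e^{tJ} · P⁻¹, and e^{tJ} can be computed block-by-block.

A has Jordan form
J =
  [0, 1, 0]
  [0, 0, 0]
  [0, 0, 0]
(up to reordering of blocks).

Per-block formulas:
  For a 2×2 Jordan block J_2(0): exp(t · J_2(0)) = e^(0t)·(I + t·N), where N is the 2×2 nilpotent shift.
  For a 1×1 block at λ = 0: exp(t · [0]) = [e^(0t)].

After assembling e^{tJ} and conjugating by P, we get:

e^{tA} =
  [2*t + 1, -t, t]
  [-2*t, t + 1, -t]
  [-6*t, 3*t, 1 - 3*t]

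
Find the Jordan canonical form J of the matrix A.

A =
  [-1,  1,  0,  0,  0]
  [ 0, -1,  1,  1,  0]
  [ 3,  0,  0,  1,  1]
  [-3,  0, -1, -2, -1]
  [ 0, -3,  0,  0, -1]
J_3(-1) ⊕ J_2(-1)

The characteristic polynomial is
  det(x·I − A) = x^5 + 5*x^4 + 10*x^3 + 10*x^2 + 5*x + 1 = (x + 1)^5

Eigenvalues and multiplicities (the geometric multiplicity of λ is n − rank(A − λI), which equals the number of Jordan blocks for λ):
  λ = -1: algebraic multiplicity = 5, geometric multiplicity = 2

Determining the block sizes for each eigenvalue:
  λ = -1: with am = 5 and gm = 2, the partition is not yet determined (e.g. several partitions of 5 into 2 parts exist). Let N = A − (-1)·I. Computing rank(N^1) = 3, rank(N^2) = 1, rank(N^3) = 0; the number of blocks of size ≥ j is rank(N^{j−1}) − rank(N^j), giving [2, 2, 1]. So we have 1 block(s) of size 3, 1 block(s) of size 2 → block sizes [3, 2]

Assembling the blocks gives a Jordan form
J =
  [-1,  1,  0,  0,  0]
  [ 0, -1,  1,  0,  0]
  [ 0,  0, -1,  0,  0]
  [ 0,  0,  0, -1,  1]
  [ 0,  0,  0,  0, -1]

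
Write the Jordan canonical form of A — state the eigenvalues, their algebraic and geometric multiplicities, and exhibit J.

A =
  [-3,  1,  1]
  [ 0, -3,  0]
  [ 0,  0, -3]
J_2(-3) ⊕ J_1(-3)

The characteristic polynomial is
  det(x·I − A) = x^3 + 9*x^2 + 27*x + 27 = (x + 3)^3

Eigenvalues and multiplicities (the geometric multiplicity of λ is n − rank(A − λI), which equals the number of Jordan blocks for λ):
  λ = -3: algebraic multiplicity = 3, geometric multiplicity = 2

Determining the block sizes for each eigenvalue:
  λ = -3: 2 blocks summing to 3 forces exactly one block of size 2 and the rest size 1 → block sizes [2, 1]

Assembling the blocks gives a Jordan form
J =
  [-3,  1,  0]
  [ 0, -3,  0]
  [ 0,  0, -3]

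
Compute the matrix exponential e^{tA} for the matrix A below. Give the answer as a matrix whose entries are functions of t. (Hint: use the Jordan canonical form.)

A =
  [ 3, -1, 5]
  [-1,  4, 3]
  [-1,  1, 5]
e^{tA} =
  [-3*t^2*exp(4*t)/2 - t*exp(4*t) + exp(4*t), 3*t^2*exp(4*t) - t*exp(4*t), -3*t^2*exp(4*t)/2 + 5*t*exp(4*t)]
  [-t^2*exp(4*t) - t*exp(4*t), 2*t^2*exp(4*t) + exp(4*t), -t^2*exp(4*t) + 3*t*exp(4*t)]
  [-t^2*exp(4*t)/2 - t*exp(4*t), t^2*exp(4*t) + t*exp(4*t), -t^2*exp(4*t)/2 + t*exp(4*t) + exp(4*t)]

Strategy: write A = P · J · P⁻¹ where J is a Jordan canonical form, so e^{tA} = P · e^{tJ} · P⁻¹, and e^{tJ} can be computed block-by-block.

A has Jordan form
J =
  [4, 1, 0]
  [0, 4, 1]
  [0, 0, 4]
(up to reordering of blocks).

Per-block formulas:
  For a 3×3 Jordan block J_3(4): exp(t · J_3(4)) = e^(4t)·(I + t·N + (t^2/2)·N^2), where N is the 3×3 nilpotent shift.

After assembling e^{tJ} and conjugating by P, we get:

e^{tA} =
  [-3*t^2*exp(4*t)/2 - t*exp(4*t) + exp(4*t), 3*t^2*exp(4*t) - t*exp(4*t), -3*t^2*exp(4*t)/2 + 5*t*exp(4*t)]
  [-t^2*exp(4*t) - t*exp(4*t), 2*t^2*exp(4*t) + exp(4*t), -t^2*exp(4*t) + 3*t*exp(4*t)]
  [-t^2*exp(4*t)/2 - t*exp(4*t), t^2*exp(4*t) + t*exp(4*t), -t^2*exp(4*t)/2 + t*exp(4*t) + exp(4*t)]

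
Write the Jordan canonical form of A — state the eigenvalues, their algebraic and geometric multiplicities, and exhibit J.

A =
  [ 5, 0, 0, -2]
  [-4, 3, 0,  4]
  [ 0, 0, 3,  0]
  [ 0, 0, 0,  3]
J_1(3) ⊕ J_1(3) ⊕ J_1(3) ⊕ J_1(5)

The characteristic polynomial is
  det(x·I − A) = x^4 - 14*x^3 + 72*x^2 - 162*x + 135 = (x - 5)*(x - 3)^3

Eigenvalues and multiplicities (the geometric multiplicity of λ is n − rank(A − λI), which equals the number of Jordan blocks for λ):
  λ = 3: algebraic multiplicity = 3, geometric multiplicity = 3
  λ = 5: algebraic multiplicity = 1, geometric multiplicity = 1

Determining the block sizes for each eigenvalue:
  λ = 3: gm = am = 3, so every block has size 1 → block sizes [1, 1, 1]
  λ = 5: one block (gm = 1), so the single block has size am = 1 → block sizes [1]

Assembling the blocks gives a Jordan form
J =
  [3, 0, 0, 0]
  [0, 3, 0, 0]
  [0, 0, 3, 0]
  [0, 0, 0, 5]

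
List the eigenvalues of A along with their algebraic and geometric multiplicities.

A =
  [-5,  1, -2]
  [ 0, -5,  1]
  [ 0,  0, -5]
λ = -5: alg = 3, geom = 1

Step 1 — factor the characteristic polynomial to read off the algebraic multiplicities:
  χ_A(x) = (x + 5)^3

Step 2 — compute geometric multiplicities via the rank-nullity identity g(λ) = n − rank(A − λI):
  rank(A − (-5)·I) = 2, so dim ker(A − (-5)·I) = n − 2 = 1

Summary:
  λ = -5: algebraic multiplicity = 3, geometric multiplicity = 1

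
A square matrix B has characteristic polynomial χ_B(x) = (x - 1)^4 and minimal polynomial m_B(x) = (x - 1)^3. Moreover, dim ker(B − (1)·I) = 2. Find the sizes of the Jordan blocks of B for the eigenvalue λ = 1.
Block sizes for λ = 1: [3, 1]

Step 1 — from the characteristic polynomial, algebraic multiplicity of λ = 1 is 4. From dim ker(B − (1)·I) = 2, there are exactly 2 Jordan blocks for λ = 1.
Step 2 — from the minimal polynomial, the factor (x − 1)^3 tells us the largest block for λ = 1 has size 3.
Step 3 — with total size 4, 2 blocks, and largest block 3, the block sizes (in nonincreasing order) are [3, 1].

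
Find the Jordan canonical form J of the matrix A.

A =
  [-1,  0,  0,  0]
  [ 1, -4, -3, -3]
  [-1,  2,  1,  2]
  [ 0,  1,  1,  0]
J_2(-1) ⊕ J_2(-1)

The characteristic polynomial is
  det(x·I − A) = x^4 + 4*x^3 + 6*x^2 + 4*x + 1 = (x + 1)^4

Eigenvalues and multiplicities (the geometric multiplicity of λ is n − rank(A − λI), which equals the number of Jordan blocks for λ):
  λ = -1: algebraic multiplicity = 4, geometric multiplicity = 2

Determining the block sizes for each eigenvalue:
  λ = -1: with am = 4 and gm = 2, the partition is not yet determined (e.g. several partitions of 4 into 2 parts exist). Let N = A − (-1)·I. Computing rank(N^1) = 2, rank(N^2) = 0; the number of blocks of size ≥ j is rank(N^{j−1}) − rank(N^j), giving [2, 2]. So we have 2 block(s) of size 2 → block sizes [2, 2]

Assembling the blocks gives a Jordan form
J =
  [-1,  1,  0,  0]
  [ 0, -1,  0,  0]
  [ 0,  0, -1,  1]
  [ 0,  0,  0, -1]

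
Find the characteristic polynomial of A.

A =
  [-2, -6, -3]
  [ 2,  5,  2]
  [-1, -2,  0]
x^3 - 3*x^2 + 3*x - 1

Expanding det(x·I − A) (e.g. by cofactor expansion or by noting that A is similar to its Jordan form J, which has the same characteristic polynomial as A) gives
  χ_A(x) = x^3 - 3*x^2 + 3*x - 1
which factors as (x - 1)^3. The eigenvalues (with algebraic multiplicities) are λ = 1 with multiplicity 3.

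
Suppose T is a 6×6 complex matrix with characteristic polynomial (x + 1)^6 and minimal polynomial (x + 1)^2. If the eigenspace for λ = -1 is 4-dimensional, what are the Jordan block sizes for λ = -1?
Block sizes for λ = -1: [2, 2, 1, 1]

Step 1 — from the characteristic polynomial, algebraic multiplicity of λ = -1 is 6. From dim ker(T − (-1)·I) = 4, there are exactly 4 Jordan blocks for λ = -1.
Step 2 — from the minimal polynomial, the factor (x + 1)^2 tells us the largest block for λ = -1 has size 2.
Step 3 — with total size 6, 4 blocks, and largest block 2, the block sizes (in nonincreasing order) are [2, 2, 1, 1].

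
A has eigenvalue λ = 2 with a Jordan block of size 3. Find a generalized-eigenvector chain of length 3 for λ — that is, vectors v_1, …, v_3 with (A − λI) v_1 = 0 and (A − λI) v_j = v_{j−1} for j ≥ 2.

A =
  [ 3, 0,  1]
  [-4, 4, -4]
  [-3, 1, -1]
A Jordan chain for λ = 2 of length 3:
v_1 = (-2, 0, 2)ᵀ
v_2 = (1, -4, -3)ᵀ
v_3 = (1, 0, 0)ᵀ

Let N = A − (2)·I. We want v_3 with N^3 v_3 = 0 but N^2 v_3 ≠ 0; then v_{j-1} := N · v_j for j = 3, …, 2.

Pick v_3 = (1, 0, 0)ᵀ.
Then v_2 = N · v_3 = (1, -4, -3)ᵀ.
Then v_1 = N · v_2 = (-2, 0, 2)ᵀ.

Sanity check: (A − (2)·I) v_1 = (0, 0, 0)ᵀ = 0. ✓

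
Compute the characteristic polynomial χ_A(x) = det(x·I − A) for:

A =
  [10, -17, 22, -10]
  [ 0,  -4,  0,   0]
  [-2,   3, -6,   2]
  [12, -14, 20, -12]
x^4 + 12*x^3 + 48*x^2 + 64*x

Expanding det(x·I − A) (e.g. by cofactor expansion or by noting that A is similar to its Jordan form J, which has the same characteristic polynomial as A) gives
  χ_A(x) = x^4 + 12*x^3 + 48*x^2 + 64*x
which factors as x*(x + 4)^3. The eigenvalues (with algebraic multiplicities) are λ = -4 with multiplicity 3, λ = 0 with multiplicity 1.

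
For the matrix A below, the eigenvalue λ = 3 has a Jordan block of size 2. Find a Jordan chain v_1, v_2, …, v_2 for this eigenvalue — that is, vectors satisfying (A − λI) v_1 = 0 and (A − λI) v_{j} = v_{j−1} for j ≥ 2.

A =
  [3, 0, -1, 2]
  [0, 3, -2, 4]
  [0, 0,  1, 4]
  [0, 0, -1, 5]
A Jordan chain for λ = 3 of length 2:
v_1 = (-1, -2, -2, -1)ᵀ
v_2 = (0, 0, 1, 0)ᵀ

Let N = A − (3)·I. We want v_2 with N^2 v_2 = 0 but N^1 v_2 ≠ 0; then v_{j-1} := N · v_j for j = 2, …, 2.

Pick v_2 = (0, 0, 1, 0)ᵀ.
Then v_1 = N · v_2 = (-1, -2, -2, -1)ᵀ.

Sanity check: (A − (3)·I) v_1 = (0, 0, 0, 0)ᵀ = 0. ✓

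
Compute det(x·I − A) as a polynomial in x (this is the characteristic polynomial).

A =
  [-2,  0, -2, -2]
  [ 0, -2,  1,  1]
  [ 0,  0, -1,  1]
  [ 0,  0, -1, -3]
x^4 + 8*x^3 + 24*x^2 + 32*x + 16

Expanding det(x·I − A) (e.g. by cofactor expansion or by noting that A is similar to its Jordan form J, which has the same characteristic polynomial as A) gives
  χ_A(x) = x^4 + 8*x^3 + 24*x^2 + 32*x + 16
which factors as (x + 2)^4. The eigenvalues (with algebraic multiplicities) are λ = -2 with multiplicity 4.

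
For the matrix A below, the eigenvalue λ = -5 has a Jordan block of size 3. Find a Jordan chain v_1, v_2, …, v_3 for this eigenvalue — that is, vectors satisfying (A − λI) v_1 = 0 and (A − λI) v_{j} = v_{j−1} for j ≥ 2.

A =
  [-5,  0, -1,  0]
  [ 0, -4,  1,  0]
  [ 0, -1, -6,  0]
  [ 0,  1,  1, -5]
A Jordan chain for λ = -5 of length 3:
v_1 = (1, 0, 0, 0)ᵀ
v_2 = (0, 1, -1, 1)ᵀ
v_3 = (0, 1, 0, 0)ᵀ

Let N = A − (-5)·I. We want v_3 with N^3 v_3 = 0 but N^2 v_3 ≠ 0; then v_{j-1} := N · v_j for j = 3, …, 2.

Pick v_3 = (0, 1, 0, 0)ᵀ.
Then v_2 = N · v_3 = (0, 1, -1, 1)ᵀ.
Then v_1 = N · v_2 = (1, 0, 0, 0)ᵀ.

Sanity check: (A − (-5)·I) v_1 = (0, 0, 0, 0)ᵀ = 0. ✓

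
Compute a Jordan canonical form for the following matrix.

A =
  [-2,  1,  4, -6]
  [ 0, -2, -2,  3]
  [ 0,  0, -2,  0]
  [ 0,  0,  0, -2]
J_3(-2) ⊕ J_1(-2)

The characteristic polynomial is
  det(x·I − A) = x^4 + 8*x^3 + 24*x^2 + 32*x + 16 = (x + 2)^4

Eigenvalues and multiplicities (the geometric multiplicity of λ is n − rank(A − λI), which equals the number of Jordan blocks for λ):
  λ = -2: algebraic multiplicity = 4, geometric multiplicity = 2

Determining the block sizes for each eigenvalue:
  λ = -2: with am = 4 and gm = 2, the partition is not yet determined (e.g. several partitions of 4 into 2 parts exist). Let N = A − (-2)·I. Computing rank(N^1) = 2, rank(N^2) = 1, rank(N^3) = 0; the number of blocks of size ≥ j is rank(N^{j−1}) − rank(N^j), giving [2, 1, 1]. So we have 1 block(s) of size 3, 1 block(s) of size 1 → block sizes [3, 1]

Assembling the blocks gives a Jordan form
J =
  [-2,  1,  0,  0]
  [ 0, -2,  1,  0]
  [ 0,  0, -2,  0]
  [ 0,  0,  0, -2]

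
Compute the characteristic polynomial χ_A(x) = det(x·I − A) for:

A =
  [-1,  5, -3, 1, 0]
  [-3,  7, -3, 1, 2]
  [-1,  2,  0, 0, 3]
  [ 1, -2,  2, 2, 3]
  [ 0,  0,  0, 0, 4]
x^5 - 12*x^4 + 56*x^3 - 128*x^2 + 144*x - 64

Expanding det(x·I − A) (e.g. by cofactor expansion or by noting that A is similar to its Jordan form J, which has the same characteristic polynomial as A) gives
  χ_A(x) = x^5 - 12*x^4 + 56*x^3 - 128*x^2 + 144*x - 64
which factors as (x - 4)*(x - 2)^4. The eigenvalues (with algebraic multiplicities) are λ = 2 with multiplicity 4, λ = 4 with multiplicity 1.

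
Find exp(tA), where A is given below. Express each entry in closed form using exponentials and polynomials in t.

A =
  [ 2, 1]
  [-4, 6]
e^{tA} =
  [-2*t*exp(4*t) + exp(4*t), t*exp(4*t)]
  [-4*t*exp(4*t), 2*t*exp(4*t) + exp(4*t)]

Strategy: write A = P · J · P⁻¹ where J is a Jordan canonical form, so e^{tA} = P · e^{tJ} · P⁻¹, and e^{tJ} can be computed block-by-block.

A has Jordan form
J =
  [4, 1]
  [0, 4]
(up to reordering of blocks).

Per-block formulas:
  For a 2×2 Jordan block J_2(4): exp(t · J_2(4)) = e^(4t)·(I + t·N), where N is the 2×2 nilpotent shift.

After assembling e^{tJ} and conjugating by P, we get:

e^{tA} =
  [-2*t*exp(4*t) + exp(4*t), t*exp(4*t)]
  [-4*t*exp(4*t), 2*t*exp(4*t) + exp(4*t)]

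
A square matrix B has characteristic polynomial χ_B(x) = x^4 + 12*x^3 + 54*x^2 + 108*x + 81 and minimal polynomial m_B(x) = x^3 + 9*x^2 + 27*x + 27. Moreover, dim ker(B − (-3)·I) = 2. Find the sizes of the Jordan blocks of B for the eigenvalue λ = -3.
Block sizes for λ = -3: [3, 1]

Step 1 — from the characteristic polynomial, algebraic multiplicity of λ = -3 is 4. From dim ker(B − (-3)·I) = 2, there are exactly 2 Jordan blocks for λ = -3.
Step 2 — from the minimal polynomial, the factor (x + 3)^3 tells us the largest block for λ = -3 has size 3.
Step 3 — with total size 4, 2 blocks, and largest block 3, the block sizes (in nonincreasing order) are [3, 1].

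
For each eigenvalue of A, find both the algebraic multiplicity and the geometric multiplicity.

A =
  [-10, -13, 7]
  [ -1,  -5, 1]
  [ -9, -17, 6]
λ = -3: alg = 3, geom = 1

Step 1 — factor the characteristic polynomial to read off the algebraic multiplicities:
  χ_A(x) = (x + 3)^3

Step 2 — compute geometric multiplicities via the rank-nullity identity g(λ) = n − rank(A − λI):
  rank(A − (-3)·I) = 2, so dim ker(A − (-3)·I) = n − 2 = 1

Summary:
  λ = -3: algebraic multiplicity = 3, geometric multiplicity = 1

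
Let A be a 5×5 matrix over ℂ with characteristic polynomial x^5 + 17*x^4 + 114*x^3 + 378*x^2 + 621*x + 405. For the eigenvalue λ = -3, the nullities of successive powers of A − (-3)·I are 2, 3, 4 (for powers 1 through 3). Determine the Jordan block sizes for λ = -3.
Block sizes for λ = -3: [3, 1]

From the dimensions of kernels of powers, the number of Jordan blocks of size at least j is d_j − d_{j−1} where d_j = dim ker(N^j) (with d_0 = 0). Computing the differences gives [2, 1, 1].
The number of blocks of size exactly k is (#blocks of size ≥ k) − (#blocks of size ≥ k + 1), so the partition is: 1 block(s) of size 1, 1 block(s) of size 3.
In nonincreasing order the block sizes are [3, 1].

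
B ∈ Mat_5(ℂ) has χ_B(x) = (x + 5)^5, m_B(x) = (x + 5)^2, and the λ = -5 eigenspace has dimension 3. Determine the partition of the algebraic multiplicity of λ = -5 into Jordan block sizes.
Block sizes for λ = -5: [2, 2, 1]

Step 1 — from the characteristic polynomial, algebraic multiplicity of λ = -5 is 5. From dim ker(B − (-5)·I) = 3, there are exactly 3 Jordan blocks for λ = -5.
Step 2 — from the minimal polynomial, the factor (x + 5)^2 tells us the largest block for λ = -5 has size 2.
Step 3 — with total size 5, 3 blocks, and largest block 2, the block sizes (in nonincreasing order) are [2, 2, 1].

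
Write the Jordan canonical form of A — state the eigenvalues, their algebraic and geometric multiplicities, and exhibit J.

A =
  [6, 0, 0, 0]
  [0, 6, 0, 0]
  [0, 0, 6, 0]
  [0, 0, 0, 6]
J_1(6) ⊕ J_1(6) ⊕ J_1(6) ⊕ J_1(6)

The characteristic polynomial is
  det(x·I − A) = x^4 - 24*x^3 + 216*x^2 - 864*x + 1296 = (x - 6)^4

Eigenvalues and multiplicities (the geometric multiplicity of λ is n − rank(A − λI), which equals the number of Jordan blocks for λ):
  λ = 6: algebraic multiplicity = 4, geometric multiplicity = 4

Determining the block sizes for each eigenvalue:
  λ = 6: gm = am = 4, so every block has size 1 → block sizes [1, 1, 1, 1]

Assembling the blocks gives a Jordan form
J =
  [6, 0, 0, 0]
  [0, 6, 0, 0]
  [0, 0, 6, 0]
  [0, 0, 0, 6]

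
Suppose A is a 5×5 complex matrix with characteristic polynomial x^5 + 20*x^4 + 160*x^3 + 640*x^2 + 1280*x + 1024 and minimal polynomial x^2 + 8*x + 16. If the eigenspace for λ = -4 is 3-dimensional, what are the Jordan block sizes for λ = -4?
Block sizes for λ = -4: [2, 2, 1]

Step 1 — from the characteristic polynomial, algebraic multiplicity of λ = -4 is 5. From dim ker(A − (-4)·I) = 3, there are exactly 3 Jordan blocks for λ = -4.
Step 2 — from the minimal polynomial, the factor (x + 4)^2 tells us the largest block for λ = -4 has size 2.
Step 3 — with total size 5, 3 blocks, and largest block 2, the block sizes (in nonincreasing order) are [2, 2, 1].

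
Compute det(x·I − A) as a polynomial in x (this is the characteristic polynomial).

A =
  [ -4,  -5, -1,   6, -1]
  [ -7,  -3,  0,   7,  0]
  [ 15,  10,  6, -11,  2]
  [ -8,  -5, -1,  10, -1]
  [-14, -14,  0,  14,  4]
x^5 - 13*x^4 + 48*x^3 + 32*x^2 - 512*x + 768

Expanding det(x·I − A) (e.g. by cofactor expansion or by noting that A is similar to its Jordan form J, which has the same characteristic polynomial as A) gives
  χ_A(x) = x^5 - 13*x^4 + 48*x^3 + 32*x^2 - 512*x + 768
which factors as (x - 4)^4*(x + 3). The eigenvalues (with algebraic multiplicities) are λ = -3 with multiplicity 1, λ = 4 with multiplicity 4.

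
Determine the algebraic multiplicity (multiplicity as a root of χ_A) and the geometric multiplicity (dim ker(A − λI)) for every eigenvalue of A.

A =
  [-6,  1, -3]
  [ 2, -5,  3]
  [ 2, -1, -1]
λ = -4: alg = 3, geom = 2

Step 1 — factor the characteristic polynomial to read off the algebraic multiplicities:
  χ_A(x) = (x + 4)^3

Step 2 — compute geometric multiplicities via the rank-nullity identity g(λ) = n − rank(A − λI):
  rank(A − (-4)·I) = 1, so dim ker(A − (-4)·I) = n − 1 = 2

Summary:
  λ = -4: algebraic multiplicity = 3, geometric multiplicity = 2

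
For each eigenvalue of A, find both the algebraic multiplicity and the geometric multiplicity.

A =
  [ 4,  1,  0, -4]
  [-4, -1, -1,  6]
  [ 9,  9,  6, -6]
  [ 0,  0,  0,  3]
λ = 3: alg = 4, geom = 2

Step 1 — factor the characteristic polynomial to read off the algebraic multiplicities:
  χ_A(x) = (x - 3)^4

Step 2 — compute geometric multiplicities via the rank-nullity identity g(λ) = n − rank(A − λI):
  rank(A − (3)·I) = 2, so dim ker(A − (3)·I) = n − 2 = 2

Summary:
  λ = 3: algebraic multiplicity = 4, geometric multiplicity = 2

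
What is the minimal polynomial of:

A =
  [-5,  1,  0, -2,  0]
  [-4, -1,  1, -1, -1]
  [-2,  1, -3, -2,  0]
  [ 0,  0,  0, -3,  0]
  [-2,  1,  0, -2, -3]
x^3 + 9*x^2 + 27*x + 27

The characteristic polynomial is χ_A(x) = (x + 3)^5, so the eigenvalues are known. The minimal polynomial is
  m_A(x) = Π_λ (x − λ)^{k_λ}
where k_λ is the size of the *largest* Jordan block for λ (equivalently, the smallest k with (A − λI)^k v = 0 for every generalised eigenvector v of λ).

  λ = -3: largest Jordan block has size 3, contributing (x + 3)^3

So m_A(x) = (x + 3)^3 = x^3 + 9*x^2 + 27*x + 27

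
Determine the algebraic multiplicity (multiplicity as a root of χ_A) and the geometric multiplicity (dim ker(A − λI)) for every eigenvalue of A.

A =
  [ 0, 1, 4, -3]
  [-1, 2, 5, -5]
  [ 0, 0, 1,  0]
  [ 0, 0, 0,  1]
λ = 1: alg = 4, geom = 2

Step 1 — factor the characteristic polynomial to read off the algebraic multiplicities:
  χ_A(x) = (x - 1)^4

Step 2 — compute geometric multiplicities via the rank-nullity identity g(λ) = n − rank(A − λI):
  rank(A − (1)·I) = 2, so dim ker(A − (1)·I) = n − 2 = 2

Summary:
  λ = 1: algebraic multiplicity = 4, geometric multiplicity = 2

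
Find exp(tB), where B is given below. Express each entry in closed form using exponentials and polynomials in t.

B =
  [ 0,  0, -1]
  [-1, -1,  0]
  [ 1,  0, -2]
e^{tB} =
  [t*exp(-t) + exp(-t), 0, -t*exp(-t)]
  [-t^2*exp(-t)/2 - t*exp(-t), exp(-t), t^2*exp(-t)/2]
  [t*exp(-t), 0, -t*exp(-t) + exp(-t)]

Strategy: write B = P · J · P⁻¹ where J is a Jordan canonical form, so e^{tB} = P · e^{tJ} · P⁻¹, and e^{tJ} can be computed block-by-block.

B has Jordan form
J =
  [-1,  1,  0]
  [ 0, -1,  1]
  [ 0,  0, -1]
(up to reordering of blocks).

Per-block formulas:
  For a 3×3 Jordan block J_3(-1): exp(t · J_3(-1)) = e^(-1t)·(I + t·N + (t^2/2)·N^2), where N is the 3×3 nilpotent shift.

After assembling e^{tJ} and conjugating by P, we get:

e^{tB} =
  [t*exp(-t) + exp(-t), 0, -t*exp(-t)]
  [-t^2*exp(-t)/2 - t*exp(-t), exp(-t), t^2*exp(-t)/2]
  [t*exp(-t), 0, -t*exp(-t) + exp(-t)]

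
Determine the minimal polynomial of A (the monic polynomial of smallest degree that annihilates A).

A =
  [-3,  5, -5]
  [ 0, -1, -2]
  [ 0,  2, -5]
x^2 + 6*x + 9

The characteristic polynomial is χ_A(x) = (x + 3)^3, so the eigenvalues are known. The minimal polynomial is
  m_A(x) = Π_λ (x − λ)^{k_λ}
where k_λ is the size of the *largest* Jordan block for λ (equivalently, the smallest k with (A − λI)^k v = 0 for every generalised eigenvector v of λ).

  λ = -3: largest Jordan block has size 2, contributing (x + 3)^2

So m_A(x) = (x + 3)^2 = x^2 + 6*x + 9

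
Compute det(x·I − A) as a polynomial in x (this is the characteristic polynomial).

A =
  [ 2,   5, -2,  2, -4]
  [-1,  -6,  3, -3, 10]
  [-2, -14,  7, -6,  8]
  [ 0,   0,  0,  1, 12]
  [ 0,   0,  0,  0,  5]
x^5 - 9*x^4 + 26*x^3 - 34*x^2 + 21*x - 5

Expanding det(x·I − A) (e.g. by cofactor expansion or by noting that A is similar to its Jordan form J, which has the same characteristic polynomial as A) gives
  χ_A(x) = x^5 - 9*x^4 + 26*x^3 - 34*x^2 + 21*x - 5
which factors as (x - 5)*(x - 1)^4. The eigenvalues (with algebraic multiplicities) are λ = 1 with multiplicity 4, λ = 5 with multiplicity 1.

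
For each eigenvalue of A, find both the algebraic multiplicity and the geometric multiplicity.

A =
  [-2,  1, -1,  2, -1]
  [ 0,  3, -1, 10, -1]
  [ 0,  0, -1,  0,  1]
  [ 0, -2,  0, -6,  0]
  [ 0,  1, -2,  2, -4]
λ = -2: alg = 5, geom = 3

Step 1 — factor the characteristic polynomial to read off the algebraic multiplicities:
  χ_A(x) = (x + 2)^5

Step 2 — compute geometric multiplicities via the rank-nullity identity g(λ) = n − rank(A − λI):
  rank(A − (-2)·I) = 2, so dim ker(A − (-2)·I) = n − 2 = 3

Summary:
  λ = -2: algebraic multiplicity = 5, geometric multiplicity = 3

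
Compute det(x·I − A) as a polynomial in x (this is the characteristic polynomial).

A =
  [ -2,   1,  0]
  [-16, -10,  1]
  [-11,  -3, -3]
x^3 + 15*x^2 + 75*x + 125

Expanding det(x·I − A) (e.g. by cofactor expansion or by noting that A is similar to its Jordan form J, which has the same characteristic polynomial as A) gives
  χ_A(x) = x^3 + 15*x^2 + 75*x + 125
which factors as (x + 5)^3. The eigenvalues (with algebraic multiplicities) are λ = -5 with multiplicity 3.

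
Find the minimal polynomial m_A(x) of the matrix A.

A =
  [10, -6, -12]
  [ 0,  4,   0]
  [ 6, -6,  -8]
x^2 - 2*x - 8

The characteristic polynomial is χ_A(x) = (x - 4)^2*(x + 2), so the eigenvalues are known. The minimal polynomial is
  m_A(x) = Π_λ (x − λ)^{k_λ}
where k_λ is the size of the *largest* Jordan block for λ (equivalently, the smallest k with (A − λI)^k v = 0 for every generalised eigenvector v of λ).

  λ = -2: largest Jordan block has size 1, contributing (x + 2)
  λ = 4: largest Jordan block has size 1, contributing (x − 4)

So m_A(x) = (x - 4)*(x + 2) = x^2 - 2*x - 8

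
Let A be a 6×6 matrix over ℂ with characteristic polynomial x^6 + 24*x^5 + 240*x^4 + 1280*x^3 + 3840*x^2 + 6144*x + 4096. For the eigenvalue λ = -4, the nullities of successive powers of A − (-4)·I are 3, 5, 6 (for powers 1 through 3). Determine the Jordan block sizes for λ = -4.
Block sizes for λ = -4: [3, 2, 1]

From the dimensions of kernels of powers, the number of Jordan blocks of size at least j is d_j − d_{j−1} where d_j = dim ker(N^j) (with d_0 = 0). Computing the differences gives [3, 2, 1].
The number of blocks of size exactly k is (#blocks of size ≥ k) − (#blocks of size ≥ k + 1), so the partition is: 1 block(s) of size 1, 1 block(s) of size 2, 1 block(s) of size 3.
In nonincreasing order the block sizes are [3, 2, 1].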